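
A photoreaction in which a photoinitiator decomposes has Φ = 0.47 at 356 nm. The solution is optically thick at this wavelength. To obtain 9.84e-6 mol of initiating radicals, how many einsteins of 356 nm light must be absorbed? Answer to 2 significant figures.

2.1e-5 einstein

Photons that must be absorbed: 9.84e-6 / 0.47 = 2.094e-5 mol.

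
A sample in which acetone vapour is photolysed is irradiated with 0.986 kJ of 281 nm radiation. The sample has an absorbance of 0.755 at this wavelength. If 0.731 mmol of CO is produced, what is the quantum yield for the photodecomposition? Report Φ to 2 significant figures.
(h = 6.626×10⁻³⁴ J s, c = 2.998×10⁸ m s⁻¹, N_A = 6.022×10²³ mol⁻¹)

Φ = 0.38

Product: 0.731 mmol = 7.31×10⁻⁴ mol.
Photon energy at 281 nm: hc/λ = (6.626×10⁻³⁴)(2.998×10⁸)/(281×10⁻⁹) = 7.069×10⁻¹⁹ J.
Incident energy: 0.986 kJ = 986 J.
Photons incident: 986 / 7.069×10⁻¹⁹ = 1.395×10²¹, i.e. 1.395×10²¹/6.022×10²³ = 0.002317 mol.
Fraction absorbed: 1 − 10^(−0.755) = 0.8242.
Photons absorbed: 0.8242 × 0.002317 = 0.001910 mol.
Φ = 7.31×10⁻⁴ mol / 0.001910 mol photons = 0.38.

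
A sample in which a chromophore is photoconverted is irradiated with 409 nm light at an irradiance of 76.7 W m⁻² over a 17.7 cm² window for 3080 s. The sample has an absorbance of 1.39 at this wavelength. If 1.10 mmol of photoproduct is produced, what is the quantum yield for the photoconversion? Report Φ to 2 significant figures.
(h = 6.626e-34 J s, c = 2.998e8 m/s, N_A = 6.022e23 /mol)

Product: 1.10 mmol = 0.00110 mol.
Photon energy at 409 nm: hc/λ = (6.626e-34)(2.998e8)/(409e-9) = 4.857e-19 J.
Energy delivered: (76.7 W m⁻²)(17.7e-4 m²)(3080 s) = 418.1 J.
Photons incident: 418.1 / 4.857e-19 = 8.608e20, i.e. 8.608e20/6.022e23 = 0.001429 mol.
Fraction absorbed: 1 − 10^(−1.39) = 0.9593.
Photons absorbed: 0.9593 × 0.001429 = 0.001371 mol.
Φ = 0.00110 mol / 0.001371 mol photons = 0.80.

Φ = 0.80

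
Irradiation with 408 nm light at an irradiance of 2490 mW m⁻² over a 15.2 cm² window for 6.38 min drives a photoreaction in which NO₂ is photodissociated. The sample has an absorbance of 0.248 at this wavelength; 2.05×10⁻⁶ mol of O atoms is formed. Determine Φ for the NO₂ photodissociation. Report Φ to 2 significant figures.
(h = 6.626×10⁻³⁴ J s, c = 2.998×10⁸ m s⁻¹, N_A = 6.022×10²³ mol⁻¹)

Photon energy at 408 nm: hc/λ = (6.626×10⁻³⁴)(2.998×10⁸)/(408×10⁻⁹) = 4.869×10⁻¹⁹ J.
Energy delivered: (2490 mW m⁻²)(15.2×10⁻⁴ m²)(382.8 s) = 1.449 J.
Photons incident: 1.449 / 4.869×10⁻¹⁹ = 2.976×10¹⁸, i.e. 2.976×10¹⁸/6.022×10²³ = 4.942×10⁻⁶ mol.
Fraction absorbed: 1 − 10^(−0.248) = 0.4351.
Photons absorbed: 0.4351 × 4.942×10⁻⁶ = 2.150×10⁻⁶ mol.
Φ = 2.05×10⁻⁶ mol / 2.150×10⁻⁶ mol photons = 0.95.

Φ = 0.95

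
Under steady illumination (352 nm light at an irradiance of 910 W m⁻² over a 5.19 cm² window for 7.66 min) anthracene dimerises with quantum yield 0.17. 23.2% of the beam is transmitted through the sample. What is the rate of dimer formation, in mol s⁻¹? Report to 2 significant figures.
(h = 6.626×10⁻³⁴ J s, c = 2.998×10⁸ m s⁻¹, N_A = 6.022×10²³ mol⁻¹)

Photon energy at 352 nm: hc/λ = (6.626×10⁻³⁴)(2.998×10⁸)/(352×10⁻⁹) = 5.643×10⁻¹⁹ J.
Energy delivered: (910 W m⁻²)(5.19×10⁻⁴ m²)(459.6 s) = 217.1 J.
Photons incident: 217.1 / 5.643×10⁻¹⁹ = 3.847×10²⁰, i.e. 3.847×10²⁰/6.022×10²³ = 6.388×10⁻⁴ mol.
Fraction absorbed: 1 − 23.2/100 = 0.7680.
Photons absorbed: 0.7680 × 6.388×10⁻⁴ = 4.906×10⁻⁴ mol.
Product formed: 0.17 × 4.906×10⁻⁴ = 8.340×10⁻⁵ mol.
Rate: 8.340×10⁻⁵ / 459.6 s = 1.8×10⁻⁷ mol s⁻¹.

1.8×10⁻⁷ mol s⁻¹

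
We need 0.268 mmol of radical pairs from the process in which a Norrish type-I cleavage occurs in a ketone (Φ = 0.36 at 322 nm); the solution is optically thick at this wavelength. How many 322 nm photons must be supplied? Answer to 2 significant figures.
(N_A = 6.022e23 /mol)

4.5e20 photons

Product: 0.268 mmol = 2.68e-4 mol.
Photons that must be absorbed: 2.68e-4 / 0.36 = 7.444e-4 mol.
Photon count: 7.444e-4 × 6.022e23 = 4.5e20.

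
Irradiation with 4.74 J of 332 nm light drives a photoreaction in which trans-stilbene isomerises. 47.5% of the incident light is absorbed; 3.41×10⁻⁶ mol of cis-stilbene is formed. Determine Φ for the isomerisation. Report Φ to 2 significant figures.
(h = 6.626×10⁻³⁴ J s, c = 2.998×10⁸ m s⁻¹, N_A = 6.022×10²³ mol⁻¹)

Φ = 0.55

Photon energy at 332 nm: hc/λ = (6.626×10⁻³⁴)(2.998×10⁸)/(332×10⁻⁹) = 5.983×10⁻¹⁹ J.
Photons incident: 4.74 / 5.983×10⁻¹⁹ = 7.922×10¹⁸, i.e. 7.922×10¹⁸/6.022×10²³ = 1.316×10⁻⁵ mol.
Photons absorbed: 0.475 × 1.316×10⁻⁵ = 6.251×10⁻⁶ mol.
Φ = 3.41×10⁻⁶ mol / 6.251×10⁻⁶ mol photons = 0.55.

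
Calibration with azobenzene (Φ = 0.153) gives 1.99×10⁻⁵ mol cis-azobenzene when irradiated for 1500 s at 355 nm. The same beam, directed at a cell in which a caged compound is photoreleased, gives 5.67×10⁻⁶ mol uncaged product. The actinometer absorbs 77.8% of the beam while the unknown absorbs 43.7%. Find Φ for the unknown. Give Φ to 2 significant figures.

Φ = 0.078

Photons absorbed by the actinometer: 1.99×10⁻⁵ / 0.153 = 1.301×10⁻⁴ mol.
Incident flux: 1.301×10⁻⁴ / 0.778 = 1.672×10⁻⁴ einstein.
Absorbed by unknown: 0.437 × 1.672×10⁻⁴ = 7.307×10⁻⁵ mol.
Φ(unknown) = 5.67×10⁻⁶ / 7.307×10⁻⁵ = 0.078.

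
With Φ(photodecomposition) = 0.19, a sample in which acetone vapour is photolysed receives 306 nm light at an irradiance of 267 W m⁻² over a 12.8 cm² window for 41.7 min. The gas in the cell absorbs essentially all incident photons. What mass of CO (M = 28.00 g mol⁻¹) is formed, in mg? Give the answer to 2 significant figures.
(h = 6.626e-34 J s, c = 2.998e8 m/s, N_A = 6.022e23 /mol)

Photon energy at 306 nm: hc/λ = (6.626e-34)(2.998e8)/(306e-9) = 6.492e-19 J.
Energy delivered: (267 W m⁻²)(12.8e-4 m²)(2502 s) = 855.1 J.
Photons incident: 855.1 / 6.492e-19 = 1.317e21, i.e. 1.317e21/6.022e23 = 0.002187 mol.
Product: Φ × n_abs = 0.19 × 0.002187 = 4.155e-4 mol.
Mass: 4.155e-4 × 28.00 = 0.01163 g = 12 mg.

12 mg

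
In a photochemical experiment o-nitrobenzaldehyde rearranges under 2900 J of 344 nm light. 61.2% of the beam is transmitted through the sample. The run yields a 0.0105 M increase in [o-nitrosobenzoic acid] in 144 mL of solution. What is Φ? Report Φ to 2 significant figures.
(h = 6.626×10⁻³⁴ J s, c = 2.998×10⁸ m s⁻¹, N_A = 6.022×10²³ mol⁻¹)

Product: (0.0105 M)(0.144 L) = 0.001512 mol.
Photon energy at 344 nm: hc/λ = (6.626×10⁻³⁴)(2.998×10⁸)/(344×10⁻⁹) = 5.775×10⁻¹⁹ J.
Photons incident: 2900 / 5.775×10⁻¹⁹ = 5.022×10²¹, i.e. 5.022×10²¹/6.022×10²³ = 0.008339 mol.
Fraction absorbed: 1 − 61.2/100 = 0.3880.
Photons absorbed: 0.3880 × 0.008339 = 0.003236 mol.
Φ = 0.001512 mol / 0.003236 mol photons = 0.47.

Φ = 0.47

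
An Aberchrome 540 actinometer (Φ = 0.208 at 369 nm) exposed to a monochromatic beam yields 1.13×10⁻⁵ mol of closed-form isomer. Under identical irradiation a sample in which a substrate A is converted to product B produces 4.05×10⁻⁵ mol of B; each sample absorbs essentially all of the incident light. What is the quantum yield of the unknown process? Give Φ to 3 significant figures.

Φ = 0.745

Photons absorbed by the actinometer: 1.13×10⁻⁵ / 0.208 = 5.433×10⁻⁵ mol.
Φ(unknown) = 4.05×10⁻⁵ / 5.433×10⁻⁵ = 0.745.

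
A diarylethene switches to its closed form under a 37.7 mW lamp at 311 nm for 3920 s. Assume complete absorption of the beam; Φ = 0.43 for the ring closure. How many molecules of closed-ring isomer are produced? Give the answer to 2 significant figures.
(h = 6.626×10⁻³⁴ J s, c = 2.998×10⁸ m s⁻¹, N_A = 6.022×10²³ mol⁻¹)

Photon energy at 311 nm: hc/λ = (6.626×10⁻³⁴)(2.998×10⁸)/(311×10⁻⁹) = 6.387×10⁻¹⁹ J.
Energy delivered: (37.7 mW)(3920 s) = 147.8 J.
Photons incident: 147.8 / 6.387×10⁻¹⁹ = 2.314×10²⁰, i.e. 2.314×10²⁰/6.022×10²³ = 3.843×10⁻⁴ mol.
Product: Φ × n_abs = 0.43 × 3.843×10⁻⁴ = 1.652×10⁻⁴ mol.
As a count: 1.652×10⁻⁴ × 6.022×10²³ = 9.9×10¹⁹.

9.9×10¹⁹ molecules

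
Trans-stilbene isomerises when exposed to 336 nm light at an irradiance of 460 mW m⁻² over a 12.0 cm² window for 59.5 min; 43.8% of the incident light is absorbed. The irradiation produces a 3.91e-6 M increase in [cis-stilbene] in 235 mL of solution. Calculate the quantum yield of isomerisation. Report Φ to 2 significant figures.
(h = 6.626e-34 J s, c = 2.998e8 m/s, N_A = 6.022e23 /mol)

Product: (3.91e-6 M)(0.235 L) = 9.188e-7 mol.
Photon energy at 336 nm: hc/λ = (6.626e-34)(2.998e8)/(336e-9) = 5.912e-19 J.
Energy delivered: (460 mW m⁻²)(12.0e-4 m²)(3570 s) = 1.971 J.
Photons incident: 1.971 / 5.912e-19 = 3.334e18, i.e. 3.334e18/6.022e23 = 5.536e-6 mol.
Photons absorbed: 0.438 × 5.536e-6 = 2.425e-6 mol.
Φ = 9.188e-7 mol / 2.425e-6 mol photons = 0.38.

Φ = 0.38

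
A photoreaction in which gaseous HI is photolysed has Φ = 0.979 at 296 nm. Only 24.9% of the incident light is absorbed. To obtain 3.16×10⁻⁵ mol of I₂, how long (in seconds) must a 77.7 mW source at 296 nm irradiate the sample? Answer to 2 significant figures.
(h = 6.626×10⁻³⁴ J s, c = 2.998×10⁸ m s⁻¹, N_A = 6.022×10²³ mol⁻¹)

t ≈ 670 s

Photons that must be absorbed: 3.16×10⁻⁵ / 0.979 = 3.228×10⁻⁵ mol.
Incident photons needed: 3.228×10⁻⁵ / 0.249 = 1.296×10⁻⁴ mol.
Photon energy: hc/λ = 6.711×10⁻¹⁹ J; per mole, 4.041×10⁵ J mol⁻¹.
Energy required: 1.296×10⁻⁴ × 4.041×10⁵ = 52.37 J.
Time: 52.37 J / 0.0777 W = 670 s.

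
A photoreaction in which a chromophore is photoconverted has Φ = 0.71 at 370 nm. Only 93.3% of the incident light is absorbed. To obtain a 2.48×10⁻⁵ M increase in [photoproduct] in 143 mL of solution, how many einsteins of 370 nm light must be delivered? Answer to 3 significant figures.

Product: (2.48×10⁻⁵ M)(0.143 L) = 3.546×10⁻⁶ mol.
Photons that must be absorbed: 3.546×10⁻⁶ / 0.71 = 4.994×10⁻⁶ mol.
Incident photons needed: 4.994×10⁻⁶ / 0.933 = 5.353×10⁻⁶ mol.

5.35×10⁻⁶ einstein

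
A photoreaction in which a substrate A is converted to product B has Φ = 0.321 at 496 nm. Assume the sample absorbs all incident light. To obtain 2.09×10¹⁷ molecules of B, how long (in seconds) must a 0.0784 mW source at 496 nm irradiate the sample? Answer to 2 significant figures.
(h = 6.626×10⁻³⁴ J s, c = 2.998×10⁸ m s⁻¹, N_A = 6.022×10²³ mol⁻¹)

Product: 2.09×10¹⁷ / 6.022×10²³ = 3.471×10⁻⁷ mol.
Photons that must be absorbed: 3.471×10⁻⁷ / 0.321 = 1.081×10⁻⁶ mol.
Photon energy: hc/λ = 4.005×10⁻¹⁹ J; per mole, 2.412×10⁵ J mol⁻¹.
Energy required: 1.081×10⁻⁶ × 2.412×10⁵ = 0.2607 J.
Time: 0.2607 J / 7.84e-05 W = 3300 s.

t ≈ 3300 s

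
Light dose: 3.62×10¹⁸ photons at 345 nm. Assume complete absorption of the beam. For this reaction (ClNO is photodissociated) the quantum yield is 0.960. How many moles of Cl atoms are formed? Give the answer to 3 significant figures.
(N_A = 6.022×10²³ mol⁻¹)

Moles of photons: 3.62×10¹⁸ / 6.022×10²³ = 6.011×10⁻⁶ mol.
Product: Φ × n_abs = 0.960 × 6.011×10⁻⁶ = 5.771×10⁻⁶ mol.

5.77×10⁻⁶ mol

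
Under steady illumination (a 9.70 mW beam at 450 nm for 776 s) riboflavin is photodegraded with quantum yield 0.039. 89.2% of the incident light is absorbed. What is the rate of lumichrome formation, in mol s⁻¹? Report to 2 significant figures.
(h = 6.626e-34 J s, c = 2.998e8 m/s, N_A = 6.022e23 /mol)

Photon energy at 450 nm: hc/λ = (6.626e-34)(2.998e8)/(450e-9) = 4.414e-19 J.
Energy delivered: (9.70 mW)(776 s) = 7.527 J.
Photons incident: 7.527 / 4.414e-19 = 1.705e19, i.e. 1.705e19/6.022e23 = 2.831e-5 mol.
Photons absorbed: 0.892 × 2.831e-5 = 2.525e-5 mol.
Product formed: 0.039 × 2.525e-5 = 9.848e-7 mol.
Rate: 9.848e-7 / 776 s = 1.3e-9 mol s⁻¹.

1.3e-9 mol s⁻¹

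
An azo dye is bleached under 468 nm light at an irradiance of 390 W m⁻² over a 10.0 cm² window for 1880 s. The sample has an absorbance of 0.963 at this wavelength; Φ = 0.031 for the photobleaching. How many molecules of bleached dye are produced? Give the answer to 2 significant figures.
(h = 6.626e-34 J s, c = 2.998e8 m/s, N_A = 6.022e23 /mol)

4.8e19 molecules

Photon energy at 468 nm: hc/λ = (6.626e-34)(2.998e8)/(468e-9) = 4.245e-19 J.
Energy delivered: (390 W m⁻²)(10.0e-4 m²)(1880 s) = 733.2 J.
Photons incident: 733.2 / 4.245e-19 = 1.727e21, i.e. 1.727e21/6.022e23 = 0.002868 mol.
Fraction absorbed: 1 − 10^(−0.963) = 0.8911.
Photons absorbed: 0.8911 × 0.002868 = 0.002556 mol.
Product: Φ × n_abs = 0.031 × 0.002556 = 7.924e-5 mol.
As a count: 7.924e-5 × 6.022e23 = 4.8e19.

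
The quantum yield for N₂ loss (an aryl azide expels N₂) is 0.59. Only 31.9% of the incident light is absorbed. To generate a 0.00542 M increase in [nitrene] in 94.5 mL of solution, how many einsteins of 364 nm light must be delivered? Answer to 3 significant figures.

Product: (0.00542 M)(0.0945 L) = 5.122e-4 mol.
Photons that must be absorbed: 5.122e-4 / 0.59 = 8.681e-4 mol.
Incident photons needed: 8.681e-4 / 0.319 = 0.002721 mol.

0.00272 einstein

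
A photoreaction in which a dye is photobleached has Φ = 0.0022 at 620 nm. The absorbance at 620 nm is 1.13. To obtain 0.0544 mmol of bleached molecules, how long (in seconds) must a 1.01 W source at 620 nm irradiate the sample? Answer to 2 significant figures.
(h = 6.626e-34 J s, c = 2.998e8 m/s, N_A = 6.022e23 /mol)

Product: 0.0544 mmol = 5.44e-5 mol.
Photons that must be absorbed: 5.44e-5 / 0.0022 = 0.02473 mol.
Fraction absorbed: 1 − 10^(−1.13) = 0.9259.
Incident photons needed: 0.02473 / 0.9259 = 0.02671 mol.
Photon energy: hc/λ = 3.204e-19 J; per mole, 1.929e5 J mol⁻¹.
Energy required: 0.02671 × 1.929e5 = 5152 J.
Time: 5152 J / 1.01 W = 5100 s.

t ≈ 5100 s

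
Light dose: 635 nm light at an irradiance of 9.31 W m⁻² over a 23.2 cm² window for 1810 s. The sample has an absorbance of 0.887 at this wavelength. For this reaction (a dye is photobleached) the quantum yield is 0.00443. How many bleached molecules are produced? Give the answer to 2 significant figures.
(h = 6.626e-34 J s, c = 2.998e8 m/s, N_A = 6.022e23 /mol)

Photon energy at 635 nm: hc/λ = (6.626e-34)(2.998e8)/(635e-9) = 3.128e-19 J.
Energy delivered: (9.31 W m⁻²)(23.2e-4 m²)(1810 s) = 39.09 J.
Photons incident: 39.09 / 3.128e-19 = 1.250e20, i.e. 1.250e20/6.022e23 = 2.076e-4 mol.
Fraction absorbed: 1 − 10^(−0.887) = 0.8703.
Photons absorbed: 0.8703 × 2.076e-4 = 1.807e-4 mol.
Product: Φ × n_abs = 0.00443 × 1.807e-4 = 8.005e-7 mol.
As a count: 8.005e-7 × 6.022e23 = 4.8e17.

4.8e17 bleached molecules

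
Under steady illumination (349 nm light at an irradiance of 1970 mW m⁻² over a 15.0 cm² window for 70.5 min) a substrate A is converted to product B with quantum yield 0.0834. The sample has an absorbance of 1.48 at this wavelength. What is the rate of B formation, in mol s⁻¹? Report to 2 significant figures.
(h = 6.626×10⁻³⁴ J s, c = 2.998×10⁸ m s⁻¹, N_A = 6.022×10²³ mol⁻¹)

7.0×10⁻¹⁰ mol s⁻¹

Photon energy at 349 nm: hc/λ = (6.626×10⁻³⁴)(2.998×10⁸)/(349×10⁻⁹) = 5.692×10⁻¹⁹ J.
Energy delivered: (1970 mW m⁻²)(15.0×10⁻⁴ m²)(4230 s) = 12.50 J.
Photons incident: 12.50 / 5.692×10⁻¹⁹ = 2.196×10¹⁹, i.e. 2.196×10¹⁹/6.022×10²³ = 3.647×10⁻⁵ mol.
Fraction absorbed: 1 − 10^(−1.48) = 0.9669.
Photons absorbed: 0.9669 × 3.647×10⁻⁵ = 3.526×10⁻⁵ mol.
Product formed: 0.0834 × 3.526×10⁻⁵ = 2.941×10⁻⁶ mol.
Rate: 2.941×10⁻⁶ / 4230 s = 7.0×10⁻¹⁰ mol s⁻¹.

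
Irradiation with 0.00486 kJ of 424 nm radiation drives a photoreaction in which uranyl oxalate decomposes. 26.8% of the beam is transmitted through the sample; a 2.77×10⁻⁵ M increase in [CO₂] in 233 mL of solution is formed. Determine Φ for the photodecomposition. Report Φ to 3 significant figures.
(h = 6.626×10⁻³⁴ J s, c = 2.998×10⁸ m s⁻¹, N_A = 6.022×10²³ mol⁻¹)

Φ = 0.512

Product: (2.77×10⁻⁵ M)(0.233 L) = 6.454×10⁻⁶ mol.
Photon energy at 424 nm: hc/λ = (6.626×10⁻³⁴)(2.998×10⁸)/(424×10⁻⁹) = 4.685×10⁻¹⁹ J.
Incident energy: 0.00486 kJ = 4.86 J.
Photons incident: 4.86 / 4.685×10⁻¹⁹ = 1.037×10¹⁹, i.e. 1.037×10¹⁹/6.022×10²³ = 1.722×10⁻⁵ mol.
Fraction absorbed: 1 − 26.8/100 = 0.7320.
Photons absorbed: 0.7320 × 1.722×10⁻⁵ = 1.261×10⁻⁵ mol.
Φ = 6.454×10⁻⁶ mol / 1.261×10⁻⁵ mol photons = 0.512.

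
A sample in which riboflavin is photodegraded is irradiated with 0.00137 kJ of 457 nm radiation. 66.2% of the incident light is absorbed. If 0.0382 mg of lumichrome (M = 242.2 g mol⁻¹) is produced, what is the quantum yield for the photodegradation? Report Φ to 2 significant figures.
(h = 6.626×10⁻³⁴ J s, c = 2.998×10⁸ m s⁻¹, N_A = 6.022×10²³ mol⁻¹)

Φ = 0.046

Product: 0.0382 mg / 242.2 g mol⁻¹ = 1.577×10⁻⁷ mol.
Photon energy at 457 nm: hc/λ = (6.626×10⁻³⁴)(2.998×10⁸)/(457×10⁻⁹) = 4.347×10⁻¹⁹ J.
Incident energy: 0.00137 kJ = 1.37 J.
Photons incident: 1.37 / 4.347×10⁻¹⁹ = 3.152×10¹⁸, i.e. 3.152×10¹⁸/6.022×10²³ = 5.234×10⁻⁶ mol.
Photons absorbed: 0.662 × 5.234×10⁻⁶ = 3.465×10⁻⁶ mol.
Φ = 1.577×10⁻⁷ mol / 3.465×10⁻⁶ mol photons = 0.046.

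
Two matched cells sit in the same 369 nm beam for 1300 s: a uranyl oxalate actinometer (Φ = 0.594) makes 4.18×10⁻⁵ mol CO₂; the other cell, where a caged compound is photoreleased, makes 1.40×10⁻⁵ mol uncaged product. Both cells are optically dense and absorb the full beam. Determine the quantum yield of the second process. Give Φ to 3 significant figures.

Photons absorbed by the actinometer: 4.18×10⁻⁵ / 0.594 = 7.037×10⁻⁵ mol.
Φ(unknown) = 1.40×10⁻⁵ / 7.037×10⁻⁵ = 0.199.

Φ = 0.199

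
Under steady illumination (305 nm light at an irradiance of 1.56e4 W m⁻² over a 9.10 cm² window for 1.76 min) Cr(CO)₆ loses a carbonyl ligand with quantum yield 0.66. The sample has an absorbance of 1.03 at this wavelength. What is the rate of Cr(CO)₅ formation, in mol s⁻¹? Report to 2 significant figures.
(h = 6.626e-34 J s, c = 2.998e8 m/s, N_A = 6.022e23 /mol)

Photon energy at 305 nm: hc/λ = (6.626e-34)(2.998e8)/(305e-9) = 6.513e-19 J.
Energy delivered: (1.56e4 W m⁻²)(9.10e-4 m²)(105.6 s) = 1499 J.
Photons incident: 1499 / 6.513e-19 = 2.302e21, i.e. 2.302e21/6.022e23 = 0.003823 mol.
Fraction absorbed: 1 − 10^(−1.03) = 0.9067.
Photons absorbed: 0.9067 × 0.003823 = 0.003466 mol.
Product formed: 0.66 × 0.003466 = 0.002288 mol.
Rate: 0.002288 / 105.6 s = 2.2e-5 mol s⁻¹.

2.2e-5 mol s⁻¹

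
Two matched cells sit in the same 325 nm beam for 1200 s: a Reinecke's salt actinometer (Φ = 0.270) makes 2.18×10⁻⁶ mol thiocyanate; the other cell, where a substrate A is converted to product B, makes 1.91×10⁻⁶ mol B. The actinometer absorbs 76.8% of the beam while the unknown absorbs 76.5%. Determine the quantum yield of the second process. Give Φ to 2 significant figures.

Φ = 0.24

Photons absorbed by the actinometer: 2.18×10⁻⁶ / 0.270 = 8.074×10⁻⁶ mol.
Incident flux: 8.074×10⁻⁶ / 0.768 = 1.051×10⁻⁵ einstein.
Absorbed by unknown: 0.765 × 1.051×10⁻⁵ = 8.040×10⁻⁶ mol.
Φ(unknown) = 1.91×10⁻⁶ / 8.040×10⁻⁶ = 0.24.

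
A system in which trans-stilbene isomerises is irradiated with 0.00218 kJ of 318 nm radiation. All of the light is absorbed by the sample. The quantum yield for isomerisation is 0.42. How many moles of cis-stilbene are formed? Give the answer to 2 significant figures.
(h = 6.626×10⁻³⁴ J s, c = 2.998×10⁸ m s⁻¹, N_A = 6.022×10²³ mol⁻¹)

Photon energy at 318 nm: hc/λ = (6.626×10⁻³⁴)(2.998×10⁸)/(318×10⁻⁹) = 6.247×10⁻¹⁹ J.
Incident energy: 0.00218 kJ = 2.18 J.
Photons incident: 2.18 / 6.247×10⁻¹⁹ = 3.490×10¹⁸, i.e. 3.490×10¹⁸/6.022×10²³ = 5.795×10⁻⁶ mol.
Product: Φ × n_abs = 0.42 × 5.795×10⁻⁶ = 2.434×10⁻⁶ mol.

2.4×10⁻⁶ mol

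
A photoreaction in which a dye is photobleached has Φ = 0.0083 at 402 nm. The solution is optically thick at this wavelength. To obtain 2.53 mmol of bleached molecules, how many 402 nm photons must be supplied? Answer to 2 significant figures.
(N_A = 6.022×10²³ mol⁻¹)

1.8×10²³ photons

Product: 2.53 mmol = 0.00253 mol.
Photons that must be absorbed: 0.00253 / 0.0083 = 0.3048 mol.
Photon count: 0.3048 × 6.022×10²³ = 1.8×10²³.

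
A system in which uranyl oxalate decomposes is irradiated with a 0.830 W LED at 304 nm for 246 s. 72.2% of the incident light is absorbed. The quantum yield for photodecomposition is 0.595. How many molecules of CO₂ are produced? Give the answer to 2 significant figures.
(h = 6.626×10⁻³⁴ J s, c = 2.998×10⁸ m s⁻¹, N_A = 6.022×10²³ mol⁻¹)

Photon energy at 304 nm: hc/λ = (6.626×10⁻³⁴)(2.998×10⁸)/(304×10⁻⁹) = 6.534×10⁻¹⁹ J.
Energy delivered: (0.830 W)(246 s) = 204.2 J.
Photons incident: 204.2 / 6.534×10⁻¹⁹ = 3.125×10²⁰, i.e. 3.125×10²⁰/6.022×10²³ = 5.189×10⁻⁴ mol.
Photons absorbed: 0.722 × 5.189×10⁻⁴ = 3.746×10⁻⁴ mol.
Product: Φ × n_abs = 0.595 × 3.746×10⁻⁴ = 2.229×10⁻⁴ mol.
As a count: 2.229×10⁻⁴ × 6.022×10²³ = 1.3×10²⁰.

1.3×10²⁰ molecules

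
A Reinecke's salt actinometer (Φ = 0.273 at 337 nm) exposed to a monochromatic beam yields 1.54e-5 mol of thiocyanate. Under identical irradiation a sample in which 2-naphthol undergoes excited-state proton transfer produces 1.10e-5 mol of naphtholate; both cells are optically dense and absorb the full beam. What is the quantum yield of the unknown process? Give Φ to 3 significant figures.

Φ = 0.195

Photons absorbed by the actinometer: 1.54e-5 / 0.273 = 5.641e-5 mol.
Φ(unknown) = 1.10e-5 / 5.641e-5 = 0.195.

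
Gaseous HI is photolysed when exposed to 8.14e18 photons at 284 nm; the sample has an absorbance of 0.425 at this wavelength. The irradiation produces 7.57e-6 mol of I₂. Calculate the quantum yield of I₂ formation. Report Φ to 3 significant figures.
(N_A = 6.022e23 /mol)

Moles of photons: 8.14e18 / 6.022e23 = 1.352e-5 mol.
Fraction absorbed: 1 − 10^(−0.425) = 0.6242.
Photons absorbed: 0.6242 × 1.352e-5 = 8.439e-6 mol.
Φ = 7.57e-6 mol / 8.439e-6 mol photons = 0.897.

Φ = 0.897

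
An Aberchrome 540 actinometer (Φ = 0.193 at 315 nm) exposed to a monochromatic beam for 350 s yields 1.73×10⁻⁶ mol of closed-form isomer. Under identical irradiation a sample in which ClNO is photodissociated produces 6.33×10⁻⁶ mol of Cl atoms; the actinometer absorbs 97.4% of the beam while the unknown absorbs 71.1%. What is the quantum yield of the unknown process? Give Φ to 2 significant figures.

Photons absorbed by the actinometer: 1.73×10⁻⁶ / 0.193 = 8.964×10⁻⁶ mol.
Incident flux: 8.964×10⁻⁶ / 0.974 = 9.203×10⁻⁶ einstein.
Absorbed by unknown: 0.711 × 9.203×10⁻⁶ = 6.543×10⁻⁶ mol.
Φ(unknown) = 6.33×10⁻⁶ / 6.543×10⁻⁶ = 0.97.

Φ = 0.97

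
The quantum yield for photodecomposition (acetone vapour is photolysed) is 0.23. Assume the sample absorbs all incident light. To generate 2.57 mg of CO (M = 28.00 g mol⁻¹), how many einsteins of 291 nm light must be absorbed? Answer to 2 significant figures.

4.0×10⁻⁴ einstein

Product: 2.57 mg / 28.00 g mol⁻¹ = 9.179×10⁻⁵ mol.
Photons that must be absorbed: 9.179×10⁻⁵ / 0.23 = 3.991×10⁻⁴ mol.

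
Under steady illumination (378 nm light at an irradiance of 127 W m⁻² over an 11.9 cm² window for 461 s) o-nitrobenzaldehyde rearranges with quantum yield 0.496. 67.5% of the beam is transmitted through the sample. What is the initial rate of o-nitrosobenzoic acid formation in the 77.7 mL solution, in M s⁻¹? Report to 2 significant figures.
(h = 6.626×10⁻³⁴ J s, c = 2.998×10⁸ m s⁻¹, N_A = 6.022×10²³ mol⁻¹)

9.9×10⁻⁷ M s⁻¹

Photon energy at 378 nm: hc/λ = (6.626×10⁻³⁴)(2.998×10⁸)/(378×10⁻⁹) = 5.255×10⁻¹⁹ J.
Energy delivered: (127 W m⁻²)(11.9×10⁻⁴ m²)(461 s) = 69.67 J.
Photons incident: 69.67 / 5.255×10⁻¹⁹ = 1.326×10²⁰, i.e. 1.326×10²⁰/6.022×10²³ = 2.202×10⁻⁴ mol.
Fraction absorbed: 1 − 67.5/100 = 0.3250.
Photons absorbed: 0.3250 × 2.202×10⁻⁴ = 7.157×10⁻⁵ mol.
Product formed: 0.496 × 7.157×10⁻⁵ = 3.550×10⁻⁵ mol.
Rate: 3.550×10⁻⁵ mol / (461 s × 0.0777 L) = 9.9×10⁻⁷ M s⁻¹.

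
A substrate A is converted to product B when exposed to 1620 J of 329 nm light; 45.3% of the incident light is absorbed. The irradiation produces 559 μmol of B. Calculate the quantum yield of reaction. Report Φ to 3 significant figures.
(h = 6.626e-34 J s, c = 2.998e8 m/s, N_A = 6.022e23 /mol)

Product: 559 μmol = 5.59e-4 mol.
Photon energy at 329 nm: hc/λ = (6.626e-34)(2.998e8)/(329e-9) = 6.038e-19 J.
Photons incident: 1620 / 6.038e-19 = 2.683e21, i.e. 2.683e21/6.022e23 = 0.004455 mol.
Photons absorbed: 0.453 × 0.004455 = 0.002018 mol.
Φ = 5.59e-4 mol / 0.002018 mol photons = 0.277.

Φ = 0.277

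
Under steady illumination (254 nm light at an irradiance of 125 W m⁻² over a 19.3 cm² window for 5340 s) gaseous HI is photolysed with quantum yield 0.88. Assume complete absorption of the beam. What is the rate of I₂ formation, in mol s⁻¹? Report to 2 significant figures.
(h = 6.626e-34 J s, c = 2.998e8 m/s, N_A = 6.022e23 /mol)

Photon energy at 254 nm: hc/λ = (6.626e-34)(2.998e8)/(254e-9) = 7.821e-19 J.
Energy delivered: (125 W m⁻²)(19.3e-4 m²)(5340 s) = 1288 J.
Photons incident: 1288 / 7.821e-19 = 1.647e21, i.e. 1.647e21/6.022e23 = 0.002735 mol.
Product formed: 0.88 × 0.002735 = 0.002407 mol.
Rate: 0.002407 / 5340 s = 4.5e-7 mol s⁻¹.

4.5e-7 mol s⁻¹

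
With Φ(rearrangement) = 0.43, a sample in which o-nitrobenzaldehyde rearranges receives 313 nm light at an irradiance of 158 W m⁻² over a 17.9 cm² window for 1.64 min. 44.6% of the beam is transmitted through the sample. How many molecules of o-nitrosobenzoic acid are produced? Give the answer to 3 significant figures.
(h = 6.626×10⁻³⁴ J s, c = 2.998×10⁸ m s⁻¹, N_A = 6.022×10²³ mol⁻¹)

1.04×10¹⁹ molecules

Photon energy at 313 nm: hc/λ = (6.626×10⁻³⁴)(2.998×10⁸)/(313×10⁻⁹) = 6.347×10⁻¹⁹ J.
Energy delivered: (158 W m⁻²)(17.9×10⁻⁴ m²)(98.4 s) = 27.83 J.
Photons incident: 27.83 / 6.347×10⁻¹⁹ = 4.385×10¹⁹, i.e. 4.385×10¹⁹/6.022×10²³ = 7.282×10⁻⁵ mol.
Fraction absorbed: 1 − 44.6/100 = 0.5540.
Photons absorbed: 0.5540 × 7.282×10⁻⁵ = 4.034×10⁻⁵ mol.
Product: Φ × n_abs = 0.43 × 4.034×10⁻⁵ = 1.735×10⁻⁵ mol.
As a count: 1.735×10⁻⁵ × 6.022×10²³ = 1.04×10¹⁹.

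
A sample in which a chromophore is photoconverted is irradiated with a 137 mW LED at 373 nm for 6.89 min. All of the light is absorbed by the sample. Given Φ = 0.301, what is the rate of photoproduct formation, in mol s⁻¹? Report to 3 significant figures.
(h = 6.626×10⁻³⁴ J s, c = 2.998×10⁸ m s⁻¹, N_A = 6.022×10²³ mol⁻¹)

Photon energy at 373 nm: hc/λ = (6.626×10⁻³⁴)(2.998×10⁸)/(373×10⁻⁹) = 5.326×10⁻¹⁹ J.
Energy delivered: (137 mW)(413.4 s) = 56.64 J.
Photons incident: 56.64 / 5.326×10⁻¹⁹ = 1.063×10²⁰, i.e. 1.063×10²⁰/6.022×10²³ = 1.765×10⁻⁴ mol.
Product formed: 0.301 × 1.765×10⁻⁴ = 5.313×10⁻⁵ mol.
Rate: 5.313×10⁻⁵ / 413.4 s = 1.29×10⁻⁷ mol s⁻¹.

1.29×10⁻⁷ mol s⁻¹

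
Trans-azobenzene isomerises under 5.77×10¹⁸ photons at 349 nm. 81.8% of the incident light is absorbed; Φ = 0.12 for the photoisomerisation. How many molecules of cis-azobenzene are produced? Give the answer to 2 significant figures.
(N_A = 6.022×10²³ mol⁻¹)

Moles of photons: 5.77×10¹⁸ / 6.022×10²³ = 9.582×10⁻⁶ mol.
Photons absorbed: 0.818 × 9.582×10⁻⁶ = 7.838×10⁻⁶ mol.
Product: Φ × n_abs = 0.12 × 7.838×10⁻⁶ = 9.406×10⁻⁷ mol.
As a count: 9.406×10⁻⁷ × 6.022×10²³ = 5.7×10¹⁷.

5.7×10¹⁷ molecules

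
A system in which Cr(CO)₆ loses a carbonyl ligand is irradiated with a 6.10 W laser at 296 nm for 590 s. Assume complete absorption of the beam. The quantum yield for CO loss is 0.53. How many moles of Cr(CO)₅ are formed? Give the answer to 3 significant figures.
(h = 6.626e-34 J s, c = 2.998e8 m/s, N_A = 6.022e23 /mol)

0.00472 mol

Photon energy at 296 nm: hc/λ = (6.626e-34)(2.998e8)/(296e-9) = 6.711e-19 J.
Energy delivered: (6.10 W)(590 s) = 3599 J.
Photons incident: 3599 / 6.711e-19 = 5.363e21, i.e. 5.363e21/6.022e23 = 0.008906 mol.
Product: Φ × n_abs = 0.53 × 0.008906 = 0.004720 mol.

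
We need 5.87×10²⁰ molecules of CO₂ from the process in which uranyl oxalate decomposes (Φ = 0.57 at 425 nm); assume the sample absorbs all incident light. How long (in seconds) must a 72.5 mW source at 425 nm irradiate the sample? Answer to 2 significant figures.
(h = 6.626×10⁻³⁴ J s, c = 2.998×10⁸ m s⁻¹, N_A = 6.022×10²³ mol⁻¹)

t ≈ 6600 s

Product: 5.87×10²⁰ / 6.022×10²³ = 9.748×10⁻⁴ mol.
Photons that must be absorbed: 9.748×10⁻⁴ / 0.57 = 0.001710 mol.
Photon energy: hc/λ = 4.674×10⁻¹⁹ J; per mole, 2.815×10⁵ J mol⁻¹.
Energy required: 0.001710 × 2.815×10⁵ = 481.4 J.
Time: 481.4 J / 0.0725 W = 6600 s.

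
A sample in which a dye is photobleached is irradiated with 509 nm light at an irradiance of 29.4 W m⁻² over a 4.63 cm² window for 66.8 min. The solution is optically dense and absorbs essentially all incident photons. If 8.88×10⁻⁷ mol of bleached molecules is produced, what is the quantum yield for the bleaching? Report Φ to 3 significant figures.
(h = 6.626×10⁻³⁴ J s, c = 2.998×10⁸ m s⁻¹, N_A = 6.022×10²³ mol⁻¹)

Photon energy at 509 nm: hc/λ = (6.626×10⁻³⁴)(2.998×10⁸)/(509×10⁻⁹) = 3.903×10⁻¹⁹ J.
Energy delivered: (29.4 W m⁻²)(4.63×10⁻⁴ m²)(4008 s) = 54.56 J.
Photons incident: 54.56 / 3.903×10⁻¹⁹ = 1.398×10²⁰, i.e. 1.398×10²⁰/6.022×10²³ = 2.321×10⁻⁴ mol.
Φ = 8.88×10⁻⁷ mol / 2.321×10⁻⁴ mol photons = 0.00383.

Φ = 0.00383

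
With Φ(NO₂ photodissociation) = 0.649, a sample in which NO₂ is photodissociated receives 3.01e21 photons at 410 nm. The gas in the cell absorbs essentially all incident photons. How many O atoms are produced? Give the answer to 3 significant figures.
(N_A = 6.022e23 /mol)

Moles of photons: 3.01e21 / 6.022e23 = 0.004998 mol.
Product: Φ × n_abs = 0.649 × 0.004998 = 0.003244 mol.
As a count: 0.003244 × 6.022e23 = 1.95e21.

1.95e21 atoms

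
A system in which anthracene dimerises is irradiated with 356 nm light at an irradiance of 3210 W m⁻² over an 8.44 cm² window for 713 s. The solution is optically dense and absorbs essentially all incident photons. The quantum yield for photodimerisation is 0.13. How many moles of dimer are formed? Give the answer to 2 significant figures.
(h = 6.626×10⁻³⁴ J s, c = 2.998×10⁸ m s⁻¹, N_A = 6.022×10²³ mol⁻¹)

Photon energy at 356 nm: hc/λ = (6.626×10⁻³⁴)(2.998×10⁸)/(356×10⁻⁹) = 5.580×10⁻¹⁹ J.
Energy delivered: (3210 W m⁻²)(8.44×10⁻⁴ m²)(713 s) = 1932 J.
Photons incident: 1932 / 5.580×10⁻¹⁹ = 3.462×10²¹, i.e. 3.462×10²¹/6.022×10²³ = 0.005749 mol.
Product: Φ × n_abs = 0.13 × 0.005749 = 7.474×10⁻⁴ mol.

7.5×10⁻⁴ mol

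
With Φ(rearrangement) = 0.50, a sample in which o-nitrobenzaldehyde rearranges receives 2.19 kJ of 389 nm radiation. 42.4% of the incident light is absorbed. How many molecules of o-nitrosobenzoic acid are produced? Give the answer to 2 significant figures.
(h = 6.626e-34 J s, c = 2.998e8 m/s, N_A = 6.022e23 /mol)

Photon energy at 389 nm: hc/λ = (6.626e-34)(2.998e8)/(389e-9) = 5.107e-19 J.
Incident energy: 2.19 kJ = 2190 J.
Photons incident: 2190 / 5.107e-19 = 4.288e21, i.e. 4.288e21/6.022e23 = 0.007121 mol.
Photons absorbed: 0.424 × 0.007121 = 0.003019 mol.
Product: Φ × n_abs = 0.50 × 0.003019 = 0.001510 mol.
As a count: 0.001510 × 6.022e23 = 9.1e20.

9.1e20 molecules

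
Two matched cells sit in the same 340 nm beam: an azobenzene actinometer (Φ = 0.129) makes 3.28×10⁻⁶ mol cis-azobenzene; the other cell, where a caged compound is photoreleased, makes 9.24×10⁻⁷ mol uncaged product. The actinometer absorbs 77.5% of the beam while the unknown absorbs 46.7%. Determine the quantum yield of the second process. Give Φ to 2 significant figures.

Φ = 0.060

Photons absorbed by the actinometer: 3.28×10⁻⁶ / 0.129 = 2.543×10⁻⁵ mol.
Incident flux: 2.543×10⁻⁵ / 0.775 = 3.281×10⁻⁵ einstein.
Absorbed by unknown: 0.467 × 3.281×10⁻⁵ = 1.532×10⁻⁵ mol.
Φ(unknown) = 9.24×10⁻⁷ / 1.532×10⁻⁵ = 0.060.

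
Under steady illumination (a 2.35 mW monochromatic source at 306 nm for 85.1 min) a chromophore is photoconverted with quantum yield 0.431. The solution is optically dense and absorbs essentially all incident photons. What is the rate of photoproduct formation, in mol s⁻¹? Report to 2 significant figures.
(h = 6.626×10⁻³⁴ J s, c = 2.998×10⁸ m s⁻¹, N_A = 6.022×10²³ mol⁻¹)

2.6×10⁻⁹ mol s⁻¹

Photon energy at 306 nm: hc/λ = (6.626×10⁻³⁴)(2.998×10⁸)/(306×10⁻⁹) = 6.492×10⁻¹⁹ J.
Energy delivered: (2.35 mW)(5106 s) = 12.00 J.
Photons incident: 12.00 / 6.492×10⁻¹⁹ = 1.848×10¹⁹, i.e. 1.848×10¹⁹/6.022×10²³ = 3.069×10⁻⁵ mol.
Product formed: 0.431 × 3.069×10⁻⁵ = 1.323×10⁻⁵ mol.
Rate: 1.323×10⁻⁵ / 5106 s = 2.6×10⁻⁹ mol s⁻¹.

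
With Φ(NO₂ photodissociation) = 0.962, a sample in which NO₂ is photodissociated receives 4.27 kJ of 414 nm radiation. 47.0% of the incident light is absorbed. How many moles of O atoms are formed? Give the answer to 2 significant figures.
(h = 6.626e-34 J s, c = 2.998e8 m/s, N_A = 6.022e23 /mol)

Photon energy at 414 nm: hc/λ = (6.626e-34)(2.998e8)/(414e-9) = 4.798e-19 J.
Incident energy: 4.27 kJ = 4270 J.
Photons incident: 4270 / 4.798e-19 = 8.900e21, i.e. 8.900e21/6.022e23 = 0.01478 mol.
Photons absorbed: 0.470 × 0.01478 = 0.006947 mol.
Product: Φ × n_abs = 0.962 × 0.006947 = 0.006683 mol.

0.0067 mol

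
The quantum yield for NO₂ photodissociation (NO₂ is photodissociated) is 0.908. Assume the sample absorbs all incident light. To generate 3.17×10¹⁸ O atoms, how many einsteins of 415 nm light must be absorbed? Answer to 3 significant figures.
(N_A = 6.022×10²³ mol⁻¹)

Product: 3.17×10¹⁸ / 6.022×10²³ = 5.264×10⁻⁶ mol.
Photons that must be absorbed: 5.264×10⁻⁶ / 0.908 = 5.797×10⁻⁶ mol.

5.80×10⁻⁶ einstein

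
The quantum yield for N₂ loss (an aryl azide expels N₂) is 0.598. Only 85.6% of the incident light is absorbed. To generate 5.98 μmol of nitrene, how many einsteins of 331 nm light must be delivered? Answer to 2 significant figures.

1.2e-5 einstein

Product: 5.98 μmol = 5.98e-6 mol.
Photons that must be absorbed: 5.98e-6 / 0.598 = 1.000e-5 mol.
Incident photons needed: 1.000e-5 / 0.856 = 1.168e-5 mol.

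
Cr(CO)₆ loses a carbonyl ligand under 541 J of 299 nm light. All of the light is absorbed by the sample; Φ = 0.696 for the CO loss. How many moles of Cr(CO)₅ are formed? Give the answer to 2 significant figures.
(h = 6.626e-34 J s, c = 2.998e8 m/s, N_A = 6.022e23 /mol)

9.4e-4 mol

Photon energy at 299 nm: hc/λ = (6.626e-34)(2.998e8)/(299e-9) = 6.644e-19 J.
Photons incident: 541 / 6.644e-19 = 8.143e20, i.e. 8.143e20/6.022e23 = 0.001352 mol.
Product: Φ × n_abs = 0.696 × 0.001352 = 9.410e-4 mol.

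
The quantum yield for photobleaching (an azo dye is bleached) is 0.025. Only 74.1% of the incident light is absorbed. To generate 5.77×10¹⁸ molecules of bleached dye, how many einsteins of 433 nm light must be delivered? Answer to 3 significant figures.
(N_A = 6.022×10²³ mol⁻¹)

5.17×10⁻⁴ einstein

Product: 5.77×10¹⁸ / 6.022×10²³ = 9.582×10⁻⁶ mol.
Photons that must be absorbed: 9.582×10⁻⁶ / 0.025 = 3.833×10⁻⁴ mol.
Incident photons needed: 3.833×10⁻⁴ / 0.741 = 5.173×10⁻⁴ mol.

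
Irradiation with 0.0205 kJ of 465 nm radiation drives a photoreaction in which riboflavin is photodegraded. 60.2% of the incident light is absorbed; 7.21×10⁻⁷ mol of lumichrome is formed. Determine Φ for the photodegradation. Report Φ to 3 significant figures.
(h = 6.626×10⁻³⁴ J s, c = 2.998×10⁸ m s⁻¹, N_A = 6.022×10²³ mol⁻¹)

Photon energy at 465 nm: hc/λ = (6.626×10⁻³⁴)(2.998×10⁸)/(465×10⁻⁹) = 4.272×10⁻¹⁹ J.
Incident energy: 0.0205 kJ = 20.5 J.
Photons incident: 20.5 / 4.272×10⁻¹⁹ = 4.799×10¹⁹, i.e. 4.799×10¹⁹/6.022×10²³ = 7.969×10⁻⁵ mol.
Photons absorbed: 0.602 × 7.969×10⁻⁵ = 4.797×10⁻⁵ mol.
Φ = 7.21×10⁻⁷ mol / 4.797×10⁻⁵ mol photons = 0.0150.

Φ = 0.0150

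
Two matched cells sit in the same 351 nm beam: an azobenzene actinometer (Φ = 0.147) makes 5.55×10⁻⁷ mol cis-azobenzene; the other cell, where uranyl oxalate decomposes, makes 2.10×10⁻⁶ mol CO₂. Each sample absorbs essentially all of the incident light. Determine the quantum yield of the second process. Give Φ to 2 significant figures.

Φ = 0.56

Photons absorbed by the actinometer: 5.55×10⁻⁷ / 0.147 = 3.776×10⁻⁶ mol.
Φ(unknown) = 2.10×10⁻⁶ / 3.776×10⁻⁶ = 0.56.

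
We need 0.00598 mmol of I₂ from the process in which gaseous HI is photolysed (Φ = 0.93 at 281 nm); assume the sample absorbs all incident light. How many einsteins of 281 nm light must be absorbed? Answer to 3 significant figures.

Product: 0.00598 mmol = 5.98×10⁻⁶ mol.
Photons that must be absorbed: 5.98×10⁻⁶ / 0.93 = 6.430×10⁻⁶ mol.

6.43×10⁻⁶ einstein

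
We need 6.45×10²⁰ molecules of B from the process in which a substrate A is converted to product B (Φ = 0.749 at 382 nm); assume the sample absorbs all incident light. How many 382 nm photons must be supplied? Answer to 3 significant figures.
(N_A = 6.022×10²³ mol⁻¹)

Product: 6.45×10²⁰ / 6.022×10²³ = 0.001071 mol.
Photons that must be absorbed: 0.001071 / 0.749 = 0.001430 mol.
Photon count: 0.001430 × 6.022×10²³ = 8.61×10²⁰.

8.61×10²⁰ photons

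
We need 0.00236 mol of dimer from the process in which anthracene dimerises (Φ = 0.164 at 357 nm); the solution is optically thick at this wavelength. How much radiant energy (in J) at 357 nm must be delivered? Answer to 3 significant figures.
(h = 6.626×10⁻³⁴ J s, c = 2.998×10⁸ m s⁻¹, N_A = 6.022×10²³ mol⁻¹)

Photons that must be absorbed: 0.00236 / 0.164 = 0.01439 mol.
Photon energy: hc/λ = 5.564×10⁻¹⁹ J; per mole, 3.351×10⁵ J mol⁻¹.
Energy required: 0.01439 × 3.351×10⁵ = 4820 J.

4820 J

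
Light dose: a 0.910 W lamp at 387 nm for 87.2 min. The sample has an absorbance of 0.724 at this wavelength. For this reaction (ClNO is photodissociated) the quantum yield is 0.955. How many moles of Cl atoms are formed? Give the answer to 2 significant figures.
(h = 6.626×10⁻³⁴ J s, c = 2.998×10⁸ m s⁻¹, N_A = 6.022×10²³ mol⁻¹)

0.012 mol

Photon energy at 387 nm: hc/λ = (6.626×10⁻³⁴)(2.998×10⁸)/(387×10⁻⁹) = 5.133×10⁻¹⁹ J.
Energy delivered: (0.910 W)(5232 s) = 4761 J.
Photons incident: 4761 / 5.133×10⁻¹⁹ = 9.275×10²¹, i.e. 9.275×10²¹/6.022×10²³ = 0.01540 mol.
Fraction absorbed: 1 − 10^(−0.724) = 0.8112.
Photons absorbed: 0.8112 × 0.01540 = 0.01249 mol.
Product: Φ × n_abs = 0.955 × 0.01249 = 0.01193 mol.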